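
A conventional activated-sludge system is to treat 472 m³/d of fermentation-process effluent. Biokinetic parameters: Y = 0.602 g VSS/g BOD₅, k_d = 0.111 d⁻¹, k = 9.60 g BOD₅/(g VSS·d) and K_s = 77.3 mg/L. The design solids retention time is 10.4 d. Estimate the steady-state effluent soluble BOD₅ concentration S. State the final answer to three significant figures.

For a completely mixed reactor with recycle the Lawrence–McCarty relation gives S = K_s·(1 + k_d·θ_c) / [θ_c·(Y·k − k_d) − 1] = 77.3 × (1 + 0.111 × 10.4) / [10.4 × (0.602 × 9.60 − 0.111) − 1] = 166.5 / 57.95 = 2.874 mg/L.

S ≈ 2.87 mg/L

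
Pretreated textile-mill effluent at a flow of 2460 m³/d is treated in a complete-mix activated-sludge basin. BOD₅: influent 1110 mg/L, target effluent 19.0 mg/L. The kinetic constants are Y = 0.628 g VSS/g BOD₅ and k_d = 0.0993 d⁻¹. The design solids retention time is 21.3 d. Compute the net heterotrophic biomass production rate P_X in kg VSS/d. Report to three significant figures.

Observed yield with endogenous decay: Y_obs = Y / (1 + k_d·θ_c) = 0.628 / (1 + 0.0993 × 21.3) = 0.628 / 3.115 = 0.2016 g VSS/g BOD₅.
ΔS = 1110 − 19.0 = 1091 mg/L, so the substrate removal rate is 2460 × 1091/1000 = 2684 kg BOD₅/d.
Net biomass production P_X = Y_obs × Q·(S₀ − S) = 0.2016 × 2684 = 541.1 kg VSS/d.

P_X ≈ 541 kg VSS/d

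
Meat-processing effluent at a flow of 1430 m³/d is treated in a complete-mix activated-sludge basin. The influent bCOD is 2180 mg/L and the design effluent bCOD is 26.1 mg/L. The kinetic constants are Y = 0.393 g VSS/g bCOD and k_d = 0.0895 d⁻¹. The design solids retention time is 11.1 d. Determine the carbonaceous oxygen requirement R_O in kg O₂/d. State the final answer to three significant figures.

R_O ≈ 2220 kg O₂/d

The observed yield is Y_obs = Y/(1 + k_d·θ_c) = 0.393 / (1 + 0.0895 × 11.1) = 0.393 / 1.993 = 0.1971 g VSS per g bCOD removed.
Mass of bCOD removed per day: Q(S₀ − S) = 1430 × 2154 g/m³ = 3080 kg/d.
Biomass synthesised: P_X = Y_obs × 3080 = 607.2 kg VSS/d.
R_O = Q·ΔS − 1.42 P_X = 3080 − 862.3 = 2218 kg O₂/d.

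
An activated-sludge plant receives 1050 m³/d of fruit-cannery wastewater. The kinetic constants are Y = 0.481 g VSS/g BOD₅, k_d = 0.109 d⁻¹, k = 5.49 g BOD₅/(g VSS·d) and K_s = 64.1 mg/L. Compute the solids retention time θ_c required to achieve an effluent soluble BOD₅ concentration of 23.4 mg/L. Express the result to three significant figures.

θ_c ≈ 1.67 d

From 1/θ_c = Y·k·S/(K_s + S) − k_d: Y·k·S/(K_s+S) = 0.481 × 5.49 × 23.4 / (64.1 + 23.4) = 0.7062 d⁻¹.
Then 1/θ_c = μ − k_d = 0.7062 − 0.109 = 0.5972 d⁻¹, giving θ_c = 1.674 d.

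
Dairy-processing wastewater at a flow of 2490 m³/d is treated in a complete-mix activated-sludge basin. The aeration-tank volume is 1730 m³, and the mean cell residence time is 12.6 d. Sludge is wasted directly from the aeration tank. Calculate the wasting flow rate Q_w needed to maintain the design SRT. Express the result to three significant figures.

For wasting at MLVSS concentration, Q_w = V/θ_c = 1730/12.6 = 137.3 m³/d.

Q_w ≈ 137 m³/d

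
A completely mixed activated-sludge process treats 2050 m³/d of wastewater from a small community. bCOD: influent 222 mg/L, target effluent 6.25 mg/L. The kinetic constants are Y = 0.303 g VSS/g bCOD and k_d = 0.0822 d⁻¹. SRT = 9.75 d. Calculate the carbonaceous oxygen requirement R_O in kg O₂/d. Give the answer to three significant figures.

R_O ≈ 337 kg O₂/d

Correct the yield for decay: Y_obs = Y/(1 + k_d θ_c) = 0.303 / (1 + 0.0822 × 9.75) = 0.303 / 1.801 = 0.1682.
Q·(S₀ − S) = 2050 × (222 − 6.25) × 10⁻³ = 442.3 kg/d removed.
P_X = Y_obs·Q·(S₀ − S) = 0.1682 × 442.3 = 74.39 kg VSS/d.
R_O = Q·(S₀ − S) − 1.42·P_X = 442.3 − 1.42 × 74.39 = 336.7 kg O₂/d.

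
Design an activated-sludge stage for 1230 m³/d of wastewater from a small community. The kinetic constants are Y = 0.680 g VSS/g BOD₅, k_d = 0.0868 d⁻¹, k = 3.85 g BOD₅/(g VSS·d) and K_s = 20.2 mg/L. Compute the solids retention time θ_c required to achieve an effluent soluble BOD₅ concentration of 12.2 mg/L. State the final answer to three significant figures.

Specific growth rate at S = 12.2 mg/L: μ = YkS/(K_s+S) = 0.680·3.85·12.2/(20.2+12.2) = 0.9858 d⁻¹.
1/θ_c = 0.9858 − 0.0868 = 0.8990 d⁻¹, so θ_c = 1.112 d.

θ_c ≈ 1.11 d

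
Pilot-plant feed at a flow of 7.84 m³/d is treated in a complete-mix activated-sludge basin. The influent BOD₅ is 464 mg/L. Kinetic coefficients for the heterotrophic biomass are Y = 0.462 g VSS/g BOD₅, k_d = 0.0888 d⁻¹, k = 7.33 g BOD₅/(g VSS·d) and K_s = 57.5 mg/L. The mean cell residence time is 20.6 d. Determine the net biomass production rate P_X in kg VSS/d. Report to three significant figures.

P_X ≈ 0.591 kg VSS/d

From the Monod/SRT balance for a CMAS, S = K_s·(1+k_d θ_c)/[θ_c·(Y k − k_d) − 1] = 57.5 × (1 + 0.0888 × 20.6) / [20.6 × (0.462 × 7.33 − 0.0888) − 1] = 162.7 / 66.93 = 2.431 mg/L.
The observed yield is Y_obs = Y/(1 + k_d·θ_c) = 0.462 / (1 + 0.0888 × 20.6) = 0.462 / 2.829 = 0.1633 g VSS per g BOD₅ removed.
ΔS = 464 − 2.43 = 461.6 mg/L, so the substrate removal rate is 7.84 × 461.6/1000 = 3.619 kg BOD₅/d.
Net biomass production P_X = Y_obs × Q·(S₀ − S) = 0.1633 × 3.619 = 0.5909 kg VSS/d.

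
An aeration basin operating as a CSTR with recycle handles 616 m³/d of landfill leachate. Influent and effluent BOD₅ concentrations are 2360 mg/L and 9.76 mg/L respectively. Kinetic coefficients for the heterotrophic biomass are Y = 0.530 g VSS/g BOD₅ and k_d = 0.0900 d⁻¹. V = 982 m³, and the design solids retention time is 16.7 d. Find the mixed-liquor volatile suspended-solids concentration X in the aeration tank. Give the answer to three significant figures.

X ≈ 5210 mg/L

X = Y·Q·ΔS·θ_c / [V·(1 + k_d θ_c)] = 0.530 × 616 × (2360 − 9.76) × 16.7 / [982 × (1 + 0.0900 × 16.7)] = 5213 mg/L.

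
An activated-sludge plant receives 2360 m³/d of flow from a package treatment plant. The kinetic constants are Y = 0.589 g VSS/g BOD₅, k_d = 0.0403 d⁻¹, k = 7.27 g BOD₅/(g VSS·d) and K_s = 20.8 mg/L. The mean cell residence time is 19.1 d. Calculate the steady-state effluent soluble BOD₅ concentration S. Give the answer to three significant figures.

Effluent substrate depends only on kinetics and SRT: S = K_s(1 + k_d θ_c) / [θ_c(Yk − k_d) − 1] = 20.8 × (1 + 0.0403 × 19.1) / [19.1 × (0.589 × 7.27 − 0.0403) − 1] = 36.81 / 80.02 = 0.4600 mg/L.

S ≈ 0.460 mg/L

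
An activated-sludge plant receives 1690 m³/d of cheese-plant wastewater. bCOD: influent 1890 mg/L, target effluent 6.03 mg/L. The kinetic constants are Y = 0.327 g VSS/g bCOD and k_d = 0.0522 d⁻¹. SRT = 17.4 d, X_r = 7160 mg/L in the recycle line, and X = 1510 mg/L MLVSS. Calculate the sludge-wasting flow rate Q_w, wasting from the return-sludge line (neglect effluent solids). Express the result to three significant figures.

Rearranging the biomass balance for a CMAS with decay, V = Y·Q·ΔS·θ_c / [X·(1+k_d θ_c)] = 0.327 × 1690 × (1890 − 6.03) × 17.4 / [1510 × (1 + 0.0522 × 17.4)] = 1.81×10^7 / 2882 = 6287 m³.
θ_c = V·X/(Q_w·X_r) when wasting from the recycle, so Q_w = V·X/(θ_c·X_r) = 6287 × 1510 / (17.4 × 7160) = 76.20 m³/d.

Q_w ≈ 76.2 m³/d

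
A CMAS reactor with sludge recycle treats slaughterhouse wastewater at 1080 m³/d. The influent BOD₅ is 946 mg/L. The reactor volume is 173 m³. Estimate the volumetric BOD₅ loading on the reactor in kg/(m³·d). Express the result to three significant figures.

L_v ≈ 5.91 kg BOD₅/(m³·d)

Applied BOD₅ load per unit volume = Q·S₀/V = (1080 × 946/1000)/173.0 = 5.906 kg BOD₅·m⁻³·d⁻¹.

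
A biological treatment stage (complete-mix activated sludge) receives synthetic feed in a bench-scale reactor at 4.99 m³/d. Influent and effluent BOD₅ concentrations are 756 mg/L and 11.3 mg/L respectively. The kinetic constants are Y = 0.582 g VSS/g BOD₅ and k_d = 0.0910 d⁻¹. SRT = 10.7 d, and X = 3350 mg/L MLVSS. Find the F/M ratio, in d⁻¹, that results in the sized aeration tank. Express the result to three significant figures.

Steady-state biomass mass balance: V·X·(1 + k_d·θ_c) = Y·Q·(S₀ − S)·θ_c, so V = 0.582 × 4.99 × (756 − 11.3) × 10.7 / [3350 × (1 + 0.0910 × 10.7)] = 2.31×10^4 / 6612 = 3.500 m³.
F/M = applied load / biomass = Q·S₀/(V·X) = 4.99 × 756 / (3.500 × 3350) = 0.3217 d⁻¹.

F/M ≈ 0.322 d⁻¹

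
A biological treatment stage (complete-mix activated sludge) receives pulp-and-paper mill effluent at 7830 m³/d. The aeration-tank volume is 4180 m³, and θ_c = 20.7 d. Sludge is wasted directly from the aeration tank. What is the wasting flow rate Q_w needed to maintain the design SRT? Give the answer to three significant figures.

Q_w ≈ 202 m³/d

For wasting at MLVSS concentration, Q_w = V/θ_c = 4180/20.7 = 201.9 m³/d.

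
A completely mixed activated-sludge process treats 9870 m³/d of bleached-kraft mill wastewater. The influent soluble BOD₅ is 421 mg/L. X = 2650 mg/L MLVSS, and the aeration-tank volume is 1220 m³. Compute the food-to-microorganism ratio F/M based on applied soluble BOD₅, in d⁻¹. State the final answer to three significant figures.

F/M ≈ 1.29 d⁻¹

F/M = Q·S₀ / (V·X) = 9870 × 421 / (1220 × 2650) = 1.285 g soluble BOD₅·(g VSS·d)⁻¹.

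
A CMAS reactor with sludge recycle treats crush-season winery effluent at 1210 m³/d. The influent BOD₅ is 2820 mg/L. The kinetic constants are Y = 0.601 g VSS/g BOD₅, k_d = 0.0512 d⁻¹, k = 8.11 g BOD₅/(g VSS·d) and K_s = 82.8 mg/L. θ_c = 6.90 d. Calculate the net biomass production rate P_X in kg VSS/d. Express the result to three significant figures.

P_X ≈ 1510 kg VSS/d

From the Monod/SRT balance for a CMAS, S = K_s·(1+k_d θ_c)/[θ_c·(Y k − k_d) − 1] = 82.8 × (1 + 0.0512 × 6.90) / [6.90 × (0.601 × 8.11 − 0.0512) − 1] = 112.1 / 32.28 = 3.471 mg/L.
Observed yield with endogenous decay: Y_obs = Y / (1 + k_d·θ_c) = 0.601 / (1 + 0.0512 × 6.90) = 0.601 / 1.353 = 0.4441 g VSS/g BOD₅.
Q·(S₀ − S) = 1210 × (2820 − 3.47) × 10⁻³ = 3408 kg/d removed.
P_X = Y_obs · Q(S₀ − S) = 0.4441 × 3408 = 1514 kg VSS/d.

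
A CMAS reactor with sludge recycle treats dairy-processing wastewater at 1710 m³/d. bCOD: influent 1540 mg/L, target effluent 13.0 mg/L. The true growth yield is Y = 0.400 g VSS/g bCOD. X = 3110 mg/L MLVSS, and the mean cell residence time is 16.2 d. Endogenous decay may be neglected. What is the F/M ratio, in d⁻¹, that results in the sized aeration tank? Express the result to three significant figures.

Biomass mass balance (decay neglected): V·X = Y·Q·(S₀ − S)·θ_c, so V = 0.400 × 1710 × (1540 − 13.0) × 16.2 / 3110 = 5441 m³.
F/M = Q·S₀ / (V·X) = 1710 × 1540 / (5441 × 3110) = 0.1556 g bCOD·(g VSS·d)⁻¹.

F/M ≈ 0.156 d⁻¹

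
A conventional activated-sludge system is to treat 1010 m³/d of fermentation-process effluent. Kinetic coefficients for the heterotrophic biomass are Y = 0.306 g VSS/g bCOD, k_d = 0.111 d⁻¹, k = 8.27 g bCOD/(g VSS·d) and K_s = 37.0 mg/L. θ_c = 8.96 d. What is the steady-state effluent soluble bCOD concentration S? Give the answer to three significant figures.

S ≈ 3.57 mg/L

From the Monod/SRT balance for a CMAS, S = K_s·(1+k_d θ_c)/[θ_c·(Y k − k_d) − 1] = 37.0 × (1 + 0.111 × 8.96) / [8.96 × (0.306 × 8.27 − 0.111) − 1] = 73.80 / 20.68 = 3.569 mg/L.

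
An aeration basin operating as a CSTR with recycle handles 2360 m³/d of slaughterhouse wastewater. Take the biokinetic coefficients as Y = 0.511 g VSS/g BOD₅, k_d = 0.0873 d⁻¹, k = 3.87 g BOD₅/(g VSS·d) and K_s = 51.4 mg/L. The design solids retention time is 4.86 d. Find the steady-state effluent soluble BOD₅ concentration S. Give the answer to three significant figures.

For a completely mixed reactor with recycle the Lawrence–McCarty relation gives S = K_s·(1 + k_d·θ_c) / [θ_c·(Y·k − k_d) − 1] = 51.4 × (1 + 0.0873 × 4.86) / [4.86 × (0.511 × 3.87 − 0.0873) − 1] = 73.21 / 8.187 = 8.942 mg/L.

S ≈ 8.94 mg/L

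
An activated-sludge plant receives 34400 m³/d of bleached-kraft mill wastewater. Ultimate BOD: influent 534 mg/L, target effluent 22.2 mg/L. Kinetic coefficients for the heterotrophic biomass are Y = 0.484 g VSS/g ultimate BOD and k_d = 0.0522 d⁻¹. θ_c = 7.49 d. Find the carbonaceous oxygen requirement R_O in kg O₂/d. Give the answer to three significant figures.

R_O ≈ 8910 kg O₂/d

The observed yield is Y_obs = Y/(1 + k_d·θ_c) = 0.484 / (1 + 0.0522 × 7.49) = 0.484 / 1.391 = 0.3480 g VSS per g ultimate BOD removed.
Substrate removed = Q·(S₀ − S) = 34400 m³/d × (534 − 22.2) g/m³ = 1.76×10^7 g/d = 17606 kg/d.
Biomass synthesised: P_X = Y_obs × 17606 = 6126 kg VSS/d.
R_O = Q·(S₀ − S) − 1.42·P_X = 17606 − 1.42 × 6126 = 8907 kg O₂/d.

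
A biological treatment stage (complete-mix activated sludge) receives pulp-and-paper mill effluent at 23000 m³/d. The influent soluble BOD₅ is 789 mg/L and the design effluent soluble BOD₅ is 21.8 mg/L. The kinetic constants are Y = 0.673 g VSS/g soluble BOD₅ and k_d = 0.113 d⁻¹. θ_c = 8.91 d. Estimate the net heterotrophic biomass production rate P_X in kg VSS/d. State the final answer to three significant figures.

P_X ≈ 5920 kg VSS/d

Y_obs = Y / (1 + k_d θ_c) = 0.673 / (1 + 0.113 × 8.91) = 0.673 / 2.007 = 0.3354.
Mass of soluble BOD₅ removed per day: Q(S₀ − S) = 23000 × 767.2 g/m³ = 17646 kg/d.
P_X = Y_obs · Q(S₀ − S) = 0.3354 × 17646 = 5918 kg VSS/d.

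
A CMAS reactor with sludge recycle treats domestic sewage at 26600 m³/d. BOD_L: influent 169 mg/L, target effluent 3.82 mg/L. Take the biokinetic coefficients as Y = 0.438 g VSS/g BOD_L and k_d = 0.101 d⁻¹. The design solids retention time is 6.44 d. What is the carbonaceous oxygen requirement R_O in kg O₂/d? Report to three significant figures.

The observed yield is Y_obs = Y/(1 + k_d·θ_c) = 0.438 / (1 + 0.101 × 6.44) = 0.438 / 1.650 = 0.2654 g VSS per g BOD_L removed.
Mass of BOD_L removed per day: Q(S₀ − S) = 26600 × 165.2 g/m³ = 4394 kg/d.
Biomass synthesised: P_X = Y_obs × 4394 = 1166 kg VSS/d.
R_O = Q·(S₀ − S) − 1.42·P_X = 4394 − 1.42 × 1166 = 2738 kg O₂/d.

R_O ≈ 2740 kg O₂/d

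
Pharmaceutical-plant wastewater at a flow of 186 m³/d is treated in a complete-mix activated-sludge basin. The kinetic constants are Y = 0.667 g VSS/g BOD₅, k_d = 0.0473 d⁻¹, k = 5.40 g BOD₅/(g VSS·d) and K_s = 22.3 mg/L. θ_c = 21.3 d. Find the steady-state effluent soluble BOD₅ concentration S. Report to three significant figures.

For a completely mixed reactor with recycle the Lawrence–McCarty relation gives S = K_s·(1 + k_d·θ_c) / [θ_c·(Y·k − k_d) − 1] = 22.3 × (1 + 0.0473 × 21.3) / [21.3 × (0.667 × 5.40 − 0.0473) − 1] = 44.77 / 74.71 = 0.5992 mg/L.

S ≈ 0.599 mg/L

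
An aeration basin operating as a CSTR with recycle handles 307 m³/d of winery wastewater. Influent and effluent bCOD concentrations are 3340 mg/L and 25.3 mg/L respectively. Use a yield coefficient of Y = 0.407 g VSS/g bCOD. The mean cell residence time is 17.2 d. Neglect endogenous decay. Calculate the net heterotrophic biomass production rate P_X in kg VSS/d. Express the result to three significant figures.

P_X ≈ 414 kg VSS/d

With endogenous decay neglected, the observed yield equals the true yield: Y_obs = Y = 0.407 g VSS/g bCOD.
ΔS = 3340 − 25.3 = 3315 mg/L, so the substrate removal rate is 307 × 3315/1000 = 1018 kg bCOD/d.
So the net sludge growth is P_X = 0.4070 × 1018 = 414.2 kg VSS/d.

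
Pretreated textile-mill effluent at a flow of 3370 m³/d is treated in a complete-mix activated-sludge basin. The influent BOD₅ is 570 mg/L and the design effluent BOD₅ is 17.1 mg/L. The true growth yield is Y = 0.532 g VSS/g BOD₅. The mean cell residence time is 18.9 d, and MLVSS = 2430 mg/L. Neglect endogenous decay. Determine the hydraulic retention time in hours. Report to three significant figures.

Biomass mass balance (decay neglected): V·X = Y·Q·(S₀ − S)·θ_c, so V = 0.532 × 3370 × (570 − 17.1) × 18.9 / 2430 = 7710 m³.
HRT = V/Q = 7710 m³ / 3370 m³·d⁻¹ = 2.288 d × 24 = 54.91 h.

τ ≈ 54.9 h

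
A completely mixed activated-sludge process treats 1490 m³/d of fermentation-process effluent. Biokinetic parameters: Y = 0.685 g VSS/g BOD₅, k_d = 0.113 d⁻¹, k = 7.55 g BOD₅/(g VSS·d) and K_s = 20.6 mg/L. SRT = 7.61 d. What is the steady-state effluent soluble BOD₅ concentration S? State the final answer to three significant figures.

S ≈ 1.02 mg/L

From the Monod/SRT balance for a CMAS, S = K_s·(1+k_d θ_c)/[θ_c·(Y k − k_d) − 1] = 20.6 × (1 + 0.113 × 7.61) / [7.61 × (0.685 × 7.55 − 0.113) − 1] = 38.31 / 37.50 = 1.022 mg/L.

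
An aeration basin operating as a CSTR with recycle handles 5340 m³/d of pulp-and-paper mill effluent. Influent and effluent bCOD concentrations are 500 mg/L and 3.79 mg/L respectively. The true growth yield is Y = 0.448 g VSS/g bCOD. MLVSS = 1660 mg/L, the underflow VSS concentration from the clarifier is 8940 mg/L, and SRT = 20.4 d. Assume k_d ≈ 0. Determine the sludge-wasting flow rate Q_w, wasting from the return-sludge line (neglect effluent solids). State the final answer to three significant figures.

Q_w ≈ 133 m³/d

With k_d = 0 the design equation reduces to V = Y Q (S₀−S) θ_c / X = 0.448 × 5340 × (500 − 3.79) × 20.4 / 1660 = 14588 m³.
Wasting from the return line (neglecting effluent solids): Q_w = V·X / (θ_c·X_r) = 14588 × 1660 / (20.4 × 8940) = 132.8 m³/d.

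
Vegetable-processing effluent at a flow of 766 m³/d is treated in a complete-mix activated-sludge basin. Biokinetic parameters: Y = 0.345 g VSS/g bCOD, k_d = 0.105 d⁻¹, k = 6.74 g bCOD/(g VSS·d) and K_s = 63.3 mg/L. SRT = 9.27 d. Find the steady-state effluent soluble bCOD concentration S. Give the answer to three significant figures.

From the Monod/SRT balance for a CMAS, S = K_s·(1+k_d θ_c)/[θ_c·(Y k − k_d) − 1] = 63.3 × (1 + 0.105 × 9.27) / [9.27 × (0.345 × 6.74 − 0.105) − 1] = 124.9 / 19.58 = 6.379 mg/L.

S ≈ 6.38 mg/L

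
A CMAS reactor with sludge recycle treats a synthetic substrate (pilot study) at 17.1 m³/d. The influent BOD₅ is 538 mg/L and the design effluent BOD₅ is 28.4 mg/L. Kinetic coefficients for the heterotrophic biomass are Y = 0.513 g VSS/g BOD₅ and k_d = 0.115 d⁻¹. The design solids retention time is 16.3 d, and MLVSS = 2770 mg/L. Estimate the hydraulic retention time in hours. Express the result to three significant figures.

From the SRT design equation V = Y Q (S₀−S) θ_c / [X (1 + k_d θ_c)] = 0.513 × 17.1 × (538 − 28.4) × 16.3 / [2770 × (1 + 0.115 × 16.3)] = 7.29×10^4 / 7962 = 9.151 m³.
HRT = V/Q = 9.151 m³ / 17.1 m³·d⁻¹ = 0.5352 d × 24 = 12.84 h.

τ ≈ 12.8 h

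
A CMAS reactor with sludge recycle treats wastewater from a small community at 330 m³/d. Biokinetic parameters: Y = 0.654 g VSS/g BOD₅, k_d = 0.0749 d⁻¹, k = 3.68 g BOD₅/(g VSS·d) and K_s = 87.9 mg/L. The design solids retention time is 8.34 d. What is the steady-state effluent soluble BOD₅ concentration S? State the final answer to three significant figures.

S ≈ 7.74 mg/L

From the Monod/SRT balance for a CMAS, S = K_s·(1+k_d θ_c)/[θ_c·(Y k − k_d) − 1] = 87.9 × (1 + 0.0749 × 8.34) / [8.34 × (0.654 × 3.68 − 0.0749) − 1] = 142.8 / 18.45 = 7.741 mg/L.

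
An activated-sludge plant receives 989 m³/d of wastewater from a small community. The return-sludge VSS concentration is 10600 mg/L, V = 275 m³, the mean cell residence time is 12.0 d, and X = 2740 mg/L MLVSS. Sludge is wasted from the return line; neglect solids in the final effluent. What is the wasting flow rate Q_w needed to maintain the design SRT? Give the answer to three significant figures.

Q_w ≈ 5.92 m³/d

Q_w = (V·X)/(θ_c X_r) = 275.0 × 2740 / (12.0 × 10600) = 5.924 m³/d.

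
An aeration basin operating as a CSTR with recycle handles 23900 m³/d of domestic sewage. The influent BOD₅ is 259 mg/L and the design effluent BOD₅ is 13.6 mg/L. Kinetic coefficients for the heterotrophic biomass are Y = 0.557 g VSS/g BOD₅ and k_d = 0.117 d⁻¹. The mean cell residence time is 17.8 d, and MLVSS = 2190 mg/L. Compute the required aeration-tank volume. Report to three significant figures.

V ≈ 8610 m³

From the SRT design equation V = Y Q (S₀−S) θ_c / [X (1 + k_d θ_c)] = 0.557 × 23900 × (259 − 13.6) × 17.8 / [2190 × (1 + 0.117 × 17.8)] = 5.81×10^7 / 6751 = 8614 m³.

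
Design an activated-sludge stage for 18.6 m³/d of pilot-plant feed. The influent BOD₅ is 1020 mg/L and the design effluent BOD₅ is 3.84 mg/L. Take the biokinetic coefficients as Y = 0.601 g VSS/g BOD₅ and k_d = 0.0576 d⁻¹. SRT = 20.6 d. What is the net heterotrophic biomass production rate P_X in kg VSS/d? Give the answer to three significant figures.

P_X ≈ 5.20 kg VSS/d

The observed yield is Y_obs = Y/(1 + k_d·θ_c) = 0.601 / (1 + 0.0576 × 20.6) = 0.601 / 2.187 = 0.2749 g VSS per g BOD₅ removed.
Q·(S₀ − S) = 18.6 × (1020 − 3.84) × 10⁻³ = 18.90 kg/d removed.
Net biomass production P_X = Y_obs × Q·(S₀ − S) = 0.2749 × 18.90 = 5.195 kg VSS/d.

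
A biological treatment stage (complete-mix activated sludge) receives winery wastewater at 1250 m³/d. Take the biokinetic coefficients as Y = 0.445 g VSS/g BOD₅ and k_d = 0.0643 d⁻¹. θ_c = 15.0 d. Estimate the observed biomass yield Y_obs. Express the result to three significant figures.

Y_obs ≈ 0.227 g VSS/g BOD₅

Observed yield with endogenous decay: Y_obs = Y / (1 + k_d·θ_c) = 0.445 / (1 + 0.0643 × 15.0) = 0.445 / 1.964 = 0.2265 g VSS/g BOD₅.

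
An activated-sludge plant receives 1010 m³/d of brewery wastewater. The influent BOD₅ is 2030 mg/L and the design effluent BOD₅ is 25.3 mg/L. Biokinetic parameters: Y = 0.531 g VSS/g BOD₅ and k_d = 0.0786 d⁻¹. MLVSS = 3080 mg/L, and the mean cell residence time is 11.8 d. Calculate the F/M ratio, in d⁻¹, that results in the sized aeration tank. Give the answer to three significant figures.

F/M ≈ 0.312 d⁻¹

Steady-state biomass mass balance: V·X·(1 + k_d·θ_c) = Y·Q·(S₀ − S)·θ_c, so V = 0.531 × 1010 × (2030 − 25.3) × 11.8 / [3080 × (1 + 0.0786 × 11.8)] = 1.27×10^7 / 5937 = 2137 m³.
Food-to-microorganism ratio F/M = Q S₀ / (V X) = 1010 × 2030 / (2137 × 3080) = 0.3115 d⁻¹.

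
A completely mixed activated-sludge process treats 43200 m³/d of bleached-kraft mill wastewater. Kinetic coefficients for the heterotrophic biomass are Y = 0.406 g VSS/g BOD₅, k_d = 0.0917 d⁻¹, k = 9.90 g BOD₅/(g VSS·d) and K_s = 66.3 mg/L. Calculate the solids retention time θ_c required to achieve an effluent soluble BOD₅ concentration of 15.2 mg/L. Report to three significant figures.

θ_c ≈ 1.52 d

From 1/θ_c = Y·k·S/(K_s + S) − k_d: Y·k·S/(K_s+S) = 0.406 × 9.90 × 15.2 / (66.3 + 15.2) = 0.7496 d⁻¹.
Then 1/θ_c = μ − k_d = 0.7496 − 0.0917 = 0.6579 d⁻¹, giving θ_c = 1.520 d.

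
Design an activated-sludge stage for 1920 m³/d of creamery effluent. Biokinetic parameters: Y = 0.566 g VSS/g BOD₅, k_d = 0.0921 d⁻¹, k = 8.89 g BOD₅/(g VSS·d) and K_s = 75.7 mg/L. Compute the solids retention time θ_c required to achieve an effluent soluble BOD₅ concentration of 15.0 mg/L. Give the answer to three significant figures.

At the target effluent, Y k S/(K_s+S) = 0.566×8.89×15.0/90.70 = 0.8322 d⁻¹.
Then 1/θ_c = μ − k_d = 0.8322 − 0.0921 = 0.7401 d⁻¹, giving θ_c = 1.351 d.

θ_c ≈ 1.35 d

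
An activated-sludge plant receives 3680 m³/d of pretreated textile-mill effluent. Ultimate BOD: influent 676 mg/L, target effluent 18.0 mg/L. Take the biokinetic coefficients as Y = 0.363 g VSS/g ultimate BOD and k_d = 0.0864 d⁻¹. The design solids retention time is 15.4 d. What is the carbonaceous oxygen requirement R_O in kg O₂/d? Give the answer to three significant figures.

Observed yield with endogenous decay: Y_obs = Y / (1 + k_d·θ_c) = 0.363 / (1 + 0.0864 × 15.4) = 0.363 / 2.331 = 0.1558 g VSS/g ultimate BOD.
Substrate removed = Q·(S₀ − S) = 3680 m³/d × (676 − 18.0) g/m³ = 2.42×10^6 g/d = 2421 kg/d.
Net sludge production P_X = 0.1558 × 2421 = 377.2 kg VSS/d.
Carbonaceous O₂ demand = substrate oxidised − cell-mass equivalent = 2421 − 1.42 × 377.2 = 1886 kg O₂/d.

R_O ≈ 1890 kg O₂/d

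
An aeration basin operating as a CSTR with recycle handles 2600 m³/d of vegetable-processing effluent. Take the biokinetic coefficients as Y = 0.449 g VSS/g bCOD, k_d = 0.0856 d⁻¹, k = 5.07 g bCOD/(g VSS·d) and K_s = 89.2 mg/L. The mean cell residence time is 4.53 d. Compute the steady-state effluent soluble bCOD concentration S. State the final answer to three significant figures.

Effluent substrate depends only on kinetics and SRT: S = K_s(1 + k_d θ_c) / [θ_c(Yk − k_d) − 1] = 89.2 × (1 + 0.0856 × 4.53) / [4.53 × (0.449 × 5.07 − 0.0856) − 1] = 123.8 / 8.924 = 13.87 mg/L.

S ≈ 13.9 mg/L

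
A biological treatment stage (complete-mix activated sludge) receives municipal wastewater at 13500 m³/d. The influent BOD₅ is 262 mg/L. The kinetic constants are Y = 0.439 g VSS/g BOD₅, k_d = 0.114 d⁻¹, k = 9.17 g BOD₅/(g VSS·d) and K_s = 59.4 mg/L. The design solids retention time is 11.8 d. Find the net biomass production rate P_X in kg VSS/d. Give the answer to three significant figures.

P_X ≈ 654 kg VSS/d

From the Monod/SRT balance for a CMAS, S = K_s·(1+k_d θ_c)/[θ_c·(Y k − k_d) − 1] = 59.4 × (1 + 0.114 × 11.8) / [11.8 × (0.439 × 9.17 − 0.114) − 1] = 139.3 / 45.16 = 3.085 mg/L.
Correct the yield for decay: Y_obs = Y/(1 + k_d θ_c) = 0.439 / (1 + 0.114 × 11.8) = 0.439 / 2.345 = 0.1872.
Mass of BOD₅ removed per day: Q(S₀ − S) = 13500 × 258.9 g/m³ = 3495 kg/d.
P_X = Y_obs · Q(S₀ − S) = 0.1872 × 3495 = 654.3 kg VSS/d.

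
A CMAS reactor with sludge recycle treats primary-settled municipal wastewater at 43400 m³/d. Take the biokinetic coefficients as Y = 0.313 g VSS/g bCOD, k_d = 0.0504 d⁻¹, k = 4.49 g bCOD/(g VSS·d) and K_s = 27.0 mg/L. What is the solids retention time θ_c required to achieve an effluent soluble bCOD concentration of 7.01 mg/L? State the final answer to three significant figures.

Specific growth rate at S = 7.01 mg/L: μ = YkS/(K_s+S) = 0.313·4.49·7.01/(27.0+7.01) = 0.2897 d⁻¹.
1/θ_c = 0.2897 − 0.0504 = 0.2393 d⁻¹, so θ_c = 4.179 d.

θ_c ≈ 4.18 d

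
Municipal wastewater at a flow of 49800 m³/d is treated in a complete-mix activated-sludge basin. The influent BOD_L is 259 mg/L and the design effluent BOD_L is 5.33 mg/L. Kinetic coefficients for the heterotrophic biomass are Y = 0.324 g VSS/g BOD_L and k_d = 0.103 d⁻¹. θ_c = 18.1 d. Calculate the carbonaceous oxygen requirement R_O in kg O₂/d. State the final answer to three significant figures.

R_O ≈ 10600 kg O₂/d

Observed yield with endogenous decay: Y_obs = Y / (1 + k_d·θ_c) = 0.324 / (1 + 0.103 × 18.1) = 0.324 / 2.864 = 0.1131 g VSS/g BOD_L.
Mass of BOD_L removed per day: Q(S₀ − S) = 49800 × 253.7 g/m³ = 12633 kg/d.
Biomass synthesised: P_X = Y_obs × 12633 = 1429 kg VSS/d.
Carbonaceous O₂ demand = substrate oxidised − cell-mass equivalent = 12633 − 1.42 × 1429 = 10604 kg O₂/d.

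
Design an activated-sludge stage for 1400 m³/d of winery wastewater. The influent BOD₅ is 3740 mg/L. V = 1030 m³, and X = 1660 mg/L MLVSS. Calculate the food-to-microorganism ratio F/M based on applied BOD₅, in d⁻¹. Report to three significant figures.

F/M ≈ 3.06 d⁻¹

Food-to-microorganism ratio F/M = Q S₀ / (V X) = 1400 × 3740 / (1030 × 1660) = 3.062 d⁻¹.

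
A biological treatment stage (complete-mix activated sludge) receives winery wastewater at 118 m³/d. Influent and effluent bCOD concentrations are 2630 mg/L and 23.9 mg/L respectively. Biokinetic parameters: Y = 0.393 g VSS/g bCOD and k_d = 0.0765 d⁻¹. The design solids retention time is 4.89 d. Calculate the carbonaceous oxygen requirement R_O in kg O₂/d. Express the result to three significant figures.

Correct the yield for decay: Y_obs = Y/(1 + k_d θ_c) = 0.393 / (1 + 0.0765 × 4.89) = 0.393 / 1.374 = 0.2860.
Mass of bCOD removed per day: Q(S₀ − S) = 118 × 2606 g/m³ = 307.5 kg/d.
Biomass synthesised: P_X = Y_obs × 307.5 = 87.95 kg VSS/d.
R_O = Q·ΔS − 1.42 P_X = 307.5 − 124.9 = 182.6 kg O₂/d.

R_O ≈ 183 kg O₂/d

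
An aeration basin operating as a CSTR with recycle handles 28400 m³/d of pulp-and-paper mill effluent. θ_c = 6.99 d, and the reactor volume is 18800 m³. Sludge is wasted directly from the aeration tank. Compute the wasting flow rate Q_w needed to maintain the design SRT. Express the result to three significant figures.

For wasting at MLVSS concentration, Q_w = V/θ_c = 18800/6.99 = 2690 m³/d.

Q_w ≈ 2690 m³/d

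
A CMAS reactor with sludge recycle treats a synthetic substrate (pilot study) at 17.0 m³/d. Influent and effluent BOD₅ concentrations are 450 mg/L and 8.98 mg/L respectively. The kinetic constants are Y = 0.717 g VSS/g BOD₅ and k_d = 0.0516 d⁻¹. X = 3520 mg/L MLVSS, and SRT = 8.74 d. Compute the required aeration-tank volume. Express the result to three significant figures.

From the SRT design equation V = Y Q (S₀−S) θ_c / [X (1 + k_d θ_c)] = 0.717 × 17.0 × (450 − 8.98) × 8.74 / [3520 × (1 + 0.0516 × 8.74)] = 4.7×10^4 / 5107 = 9.199 m³.

V ≈ 9.20 m³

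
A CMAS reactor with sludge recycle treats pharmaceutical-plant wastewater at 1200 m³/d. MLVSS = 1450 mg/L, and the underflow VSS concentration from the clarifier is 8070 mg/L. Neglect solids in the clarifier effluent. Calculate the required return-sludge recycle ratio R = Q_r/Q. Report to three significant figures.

R ≈ 0.219

Mass balance around the secondary clarifier (neglecting effluent solids): R = X / (X_r − X) = 1450 / (8070 − 1450) = 0.2190.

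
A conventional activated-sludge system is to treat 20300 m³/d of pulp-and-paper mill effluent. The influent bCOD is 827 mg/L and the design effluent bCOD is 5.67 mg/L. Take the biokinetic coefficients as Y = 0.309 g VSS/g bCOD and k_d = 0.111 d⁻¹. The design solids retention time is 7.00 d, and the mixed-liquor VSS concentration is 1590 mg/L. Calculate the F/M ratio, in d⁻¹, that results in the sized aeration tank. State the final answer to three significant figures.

From the SRT design equation V = Y Q (S₀−S) θ_c / [X (1 + k_d θ_c)] = 0.309 × 20300 × (827 − 5.67) × 7.00 / [1590 × (1 + 0.111 × 7.00)] = 3.61×10^7 / 2825 = 12764 m³.
F/M = Q·S₀ / (V·X) = 20300 × 827 / (12764 × 1590) = 0.8272 g bCOD·(g VSS·d)⁻¹.

F/M ≈ 0.827 d⁻¹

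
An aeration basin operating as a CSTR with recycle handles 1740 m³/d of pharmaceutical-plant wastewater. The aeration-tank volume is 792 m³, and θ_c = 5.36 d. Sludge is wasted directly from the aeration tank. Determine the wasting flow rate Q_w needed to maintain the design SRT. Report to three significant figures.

Q_w ≈ 148 m³/d

Wasting from the aeration tank: Q_w = V / θ_c = 792.0 / 5.36 = 147.8 m³/d.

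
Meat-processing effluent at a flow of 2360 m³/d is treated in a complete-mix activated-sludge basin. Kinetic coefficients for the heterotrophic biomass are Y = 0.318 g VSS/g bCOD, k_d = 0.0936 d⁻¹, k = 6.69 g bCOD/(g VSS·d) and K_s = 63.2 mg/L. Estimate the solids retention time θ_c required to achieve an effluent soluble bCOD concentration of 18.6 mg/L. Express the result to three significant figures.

θ_c ≈ 2.56 d

At the target effluent, Y k S/(K_s+S) = 0.318×6.69×18.6/81.80 = 0.4837 d⁻¹.
1/θ_c = 0.4837 − 0.0936 = 0.3901 d⁻¹, so θ_c = 2.563 d.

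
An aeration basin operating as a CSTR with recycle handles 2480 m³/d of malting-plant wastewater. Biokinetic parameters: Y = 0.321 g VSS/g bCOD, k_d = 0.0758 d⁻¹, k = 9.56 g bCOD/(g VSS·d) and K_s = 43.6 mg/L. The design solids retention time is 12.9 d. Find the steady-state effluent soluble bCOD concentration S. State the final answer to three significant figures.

Effluent substrate depends only on kinetics and SRT: S = K_s(1 + k_d θ_c) / [θ_c(Yk − k_d) − 1] = 43.6 × (1 + 0.0758 × 12.9) / [12.9 × (0.321 × 9.56 − 0.0758) − 1] = 86.23 / 37.61 = 2.293 mg/L.

S ≈ 2.29 mg/L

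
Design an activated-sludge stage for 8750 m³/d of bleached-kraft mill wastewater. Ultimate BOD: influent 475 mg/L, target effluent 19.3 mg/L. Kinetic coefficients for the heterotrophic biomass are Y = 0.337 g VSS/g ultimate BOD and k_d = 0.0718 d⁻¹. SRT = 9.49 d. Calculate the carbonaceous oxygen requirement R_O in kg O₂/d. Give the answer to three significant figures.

Observed yield with endogenous decay: Y_obs = Y / (1 + k_d·θ_c) = 0.337 / (1 + 0.0718 × 9.49) = 0.337 / 1.681 = 0.2004 g VSS/g ultimate BOD.
Mass of ultimate BOD removed per day: Q(S₀ − S) = 8750 × 455.7 g/m³ = 3987 kg/d.
Net sludge production P_X = 0.2004 × 3987 = 799.2 kg VSS/d.
R_O = Q·(S₀ − S) − 1.42·P_X = 3987 − 1.42 × 799.2 = 2853 kg O₂/d.

R_O ≈ 2850 kg O₂/d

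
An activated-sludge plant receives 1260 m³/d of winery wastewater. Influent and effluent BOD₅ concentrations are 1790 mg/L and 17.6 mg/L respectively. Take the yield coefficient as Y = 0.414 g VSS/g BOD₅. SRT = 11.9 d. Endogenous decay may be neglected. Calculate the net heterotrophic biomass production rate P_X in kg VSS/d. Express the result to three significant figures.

P_X ≈ 925 kg VSS/d

With endogenous decay neglected, the observed yield equals the true yield: Y_obs = Y = 0.414 g VSS/g BOD₅.
ΔS = 1790 − 17.6 = 1772 mg/L, so the substrate removal rate is 1260 × 1772/1000 = 2233 kg BOD₅/d.
Biomass produced: P_X = Y_obs·Q·ΔS = 0.4140 × 2233 ≈ 924.6 kg VSS/d.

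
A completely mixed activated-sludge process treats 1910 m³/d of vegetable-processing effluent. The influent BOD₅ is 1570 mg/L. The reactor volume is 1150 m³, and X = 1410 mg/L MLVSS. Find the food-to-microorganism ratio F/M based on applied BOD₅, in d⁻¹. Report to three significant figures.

F/M ≈ 1.85 d⁻¹

Food-to-microorganism ratio F/M = Q S₀ / (V X) = 1910 × 1570 / (1150 × 1410) = 1.849 d⁻¹.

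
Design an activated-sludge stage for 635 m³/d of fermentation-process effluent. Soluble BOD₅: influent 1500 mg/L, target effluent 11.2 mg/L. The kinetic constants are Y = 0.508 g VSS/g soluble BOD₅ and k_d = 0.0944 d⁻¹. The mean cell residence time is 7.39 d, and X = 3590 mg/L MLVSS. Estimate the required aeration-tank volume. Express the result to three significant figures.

V ≈ 582 m³

Steady-state biomass mass balance: V·X·(1 + k_d·θ_c) = Y·Q·(S₀ − S)·θ_c, so V = 0.508 × 635 × (1500 − 11.2) × 7.39 / [3590 × (1 + 0.0944 × 7.39)] = 3.55×10^6 / 6094 = 582.4 m³.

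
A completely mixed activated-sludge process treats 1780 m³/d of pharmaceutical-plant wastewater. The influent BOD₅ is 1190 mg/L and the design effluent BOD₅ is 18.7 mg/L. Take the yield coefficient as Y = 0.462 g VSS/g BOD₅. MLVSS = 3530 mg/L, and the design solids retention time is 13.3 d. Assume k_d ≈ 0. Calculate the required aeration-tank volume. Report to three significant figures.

V ≈ 3630 m³

With k_d = 0 the design equation reduces to V = Y Q (S₀−S) θ_c / X = 0.462 × 1780 × (1190 − 18.7) × 13.3 / 3530 = 3629 m³.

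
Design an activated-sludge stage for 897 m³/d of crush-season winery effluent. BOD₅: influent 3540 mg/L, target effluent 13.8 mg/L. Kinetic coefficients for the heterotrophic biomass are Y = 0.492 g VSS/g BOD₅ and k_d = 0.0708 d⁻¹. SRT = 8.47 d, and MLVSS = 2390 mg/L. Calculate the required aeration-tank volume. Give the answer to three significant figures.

Steady-state biomass mass balance: V·X·(1 + k_d·θ_c) = Y·Q·(S₀ − S)·θ_c, so V = 0.492 × 897 × (3540 − 13.8) × 8.47 / [2390 × (1 + 0.0708 × 8.47)] = 1.32×10^7 / 3823 = 3448 m³.

V ≈ 3450 m³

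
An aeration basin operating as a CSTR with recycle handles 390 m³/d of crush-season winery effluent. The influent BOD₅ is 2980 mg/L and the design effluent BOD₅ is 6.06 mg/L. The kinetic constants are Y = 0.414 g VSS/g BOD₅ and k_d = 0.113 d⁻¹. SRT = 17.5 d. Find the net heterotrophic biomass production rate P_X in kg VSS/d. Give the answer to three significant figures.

P_X ≈ 161 kg VSS/d

Y_obs = Y / (1 + k_d θ_c) = 0.414 / (1 + 0.113 × 17.5) = 0.414 / 2.978 = 0.1390.
Q·(S₀ − S) = 390 × (2980 − 6.06) × 10⁻³ = 1160 kg/d removed.
P_X = Y_obs · Q(S₀ − S) = 0.1390 × 1160 = 161.3 kg VSS/d.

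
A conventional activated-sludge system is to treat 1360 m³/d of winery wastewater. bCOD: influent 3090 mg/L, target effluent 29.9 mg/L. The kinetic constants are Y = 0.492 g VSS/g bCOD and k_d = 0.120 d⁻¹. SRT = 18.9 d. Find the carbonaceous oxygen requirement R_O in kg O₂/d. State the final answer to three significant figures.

R_O ≈ 3270 kg O₂/d

Observed yield with endogenous decay: Y_obs = Y / (1 + k_d·θ_c) = 0.492 / (1 + 0.120 × 18.9) = 0.492 / 3.268 = 0.1506 g VSS/g bCOD.
ΔS = 3090 − 29.9 = 3060 mg/L, so the substrate removal rate is 1360 × 3060/1000 = 4162 kg bCOD/d.
P_X = Y_obs·Q·(S₀ − S) = 0.1506 × 4162 = 626.6 kg VSS/d.
R_O = Q·(S₀ − S) − 1.42·P_X = 4162 − 1.42 × 626.6 = 3272 kg O₂/d.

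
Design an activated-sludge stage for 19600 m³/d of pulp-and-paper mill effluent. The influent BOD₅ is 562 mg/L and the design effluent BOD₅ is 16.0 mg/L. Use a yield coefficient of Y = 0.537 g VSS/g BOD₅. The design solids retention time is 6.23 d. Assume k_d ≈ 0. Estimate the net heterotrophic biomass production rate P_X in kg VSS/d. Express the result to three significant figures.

P_X ≈ 5750 kg VSS/d

With endogenous decay neglected, the observed yield equals the true yield: Y_obs = Y = 0.537 g VSS/g BOD₅.
Mass of BOD₅ removed per day: Q(S₀ − S) = 19600 × 546.0 g/m³ = 10702 kg/d.
P_X = Y_obs · Q(S₀ − S) = 0.5370 × 10702 = 5747 kg VSS/d.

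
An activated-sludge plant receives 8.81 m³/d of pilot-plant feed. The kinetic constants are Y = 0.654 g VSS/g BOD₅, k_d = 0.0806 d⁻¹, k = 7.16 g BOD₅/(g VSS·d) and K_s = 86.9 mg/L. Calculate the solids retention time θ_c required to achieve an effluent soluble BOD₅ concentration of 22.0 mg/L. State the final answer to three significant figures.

From 1/θ_c = Y·k·S/(K_s + S) − k_d: Y·k·S/(K_s+S) = 0.654 × 7.16 × 22.0 / (86.9 + 22.0) = 0.9460 d⁻¹.
θ_c = 1/(μ − k_d) = 1/(0.9460 − 0.0806) = 1/0.8654 = 1.156 d.

θ_c ≈ 1.16 d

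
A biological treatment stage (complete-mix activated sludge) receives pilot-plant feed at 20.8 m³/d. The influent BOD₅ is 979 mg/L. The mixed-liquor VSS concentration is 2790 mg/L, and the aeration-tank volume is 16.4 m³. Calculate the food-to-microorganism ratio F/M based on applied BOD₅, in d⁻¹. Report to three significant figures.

F/M ≈ 0.445 d⁻¹

F/M = Q·S₀ / (V·X) = 20.8 × 979 / (16.40 × 2790) = 0.4450 g BOD₅·(g VSS·d)⁻¹.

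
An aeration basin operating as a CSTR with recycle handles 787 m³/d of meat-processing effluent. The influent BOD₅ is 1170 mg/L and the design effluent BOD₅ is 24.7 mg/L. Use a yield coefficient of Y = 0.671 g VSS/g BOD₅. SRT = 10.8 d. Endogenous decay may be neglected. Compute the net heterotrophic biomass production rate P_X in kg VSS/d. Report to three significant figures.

No decay correction is needed, so Y_obs = Y = 0.671.
ΔS = 1170 − 24.7 = 1145 mg/L, so the substrate removal rate is 787 × 1145/1000 = 901.4 kg BOD₅/d.
So the net sludge growth is P_X = 0.6710 × 901.4 = 604.8 kg VSS/d.

P_X ≈ 605 kg VSS/d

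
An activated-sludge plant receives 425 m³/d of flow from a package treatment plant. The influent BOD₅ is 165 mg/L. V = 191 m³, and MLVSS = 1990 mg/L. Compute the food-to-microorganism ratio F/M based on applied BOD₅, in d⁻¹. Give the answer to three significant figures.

F/M ≈ 0.184 d⁻¹

F/M = applied load / biomass = Q·S₀/(V·X) = 425 × 165 / (191.0 × 1990) = 0.1845 d⁻¹.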